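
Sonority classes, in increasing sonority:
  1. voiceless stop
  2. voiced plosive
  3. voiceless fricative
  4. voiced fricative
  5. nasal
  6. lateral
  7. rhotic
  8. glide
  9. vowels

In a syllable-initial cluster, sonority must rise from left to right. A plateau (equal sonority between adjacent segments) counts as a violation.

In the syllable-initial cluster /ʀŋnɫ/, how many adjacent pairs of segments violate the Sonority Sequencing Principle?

2

/ʀ/ — rhotic, sonority 7.
/ŋ/ — nasal, sonority 5.
/n/ — nasal, sonority 5.
/ɫ/ — lateral, sonority 6.
/ʀ/→/ŋ/: 7→5 (does not rise) — violation.
/ŋ/→/n/: 5→5 (plateau) — violation.
/n/→/ɫ/: 5→6 (rises) — ok.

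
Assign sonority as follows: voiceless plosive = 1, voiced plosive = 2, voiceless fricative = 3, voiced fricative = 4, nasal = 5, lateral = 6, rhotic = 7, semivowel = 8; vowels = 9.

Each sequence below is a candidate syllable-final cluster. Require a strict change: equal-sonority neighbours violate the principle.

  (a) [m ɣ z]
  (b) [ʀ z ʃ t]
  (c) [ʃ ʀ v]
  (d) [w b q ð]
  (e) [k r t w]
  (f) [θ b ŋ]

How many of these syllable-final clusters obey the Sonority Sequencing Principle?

1

(a) 5-4-4 → violates
(b) 7-4-3-1 → obeys
(c) 3-7-4 → violates
(d) 8-2-1-4 → violates
(e) 1-7-1-8 → violates
(f) 3-2-5 → violates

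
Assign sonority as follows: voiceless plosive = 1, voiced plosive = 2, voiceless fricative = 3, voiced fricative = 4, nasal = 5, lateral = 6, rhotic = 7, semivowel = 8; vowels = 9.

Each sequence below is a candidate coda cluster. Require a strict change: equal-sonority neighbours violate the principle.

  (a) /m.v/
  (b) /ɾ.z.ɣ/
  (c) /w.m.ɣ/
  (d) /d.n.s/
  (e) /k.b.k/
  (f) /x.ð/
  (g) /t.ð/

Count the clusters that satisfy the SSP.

(a) sonority 5-4: well-formed.
(b) sonority 7-4-4: ill-formed.
(c) sonority 8-5-4: well-formed.
(d) sonority 2-5-3: ill-formed.
(e) sonority 1-2-1: ill-formed.
(f) sonority 3-4: ill-formed.
(g) sonority 1-4: ill-formed.

2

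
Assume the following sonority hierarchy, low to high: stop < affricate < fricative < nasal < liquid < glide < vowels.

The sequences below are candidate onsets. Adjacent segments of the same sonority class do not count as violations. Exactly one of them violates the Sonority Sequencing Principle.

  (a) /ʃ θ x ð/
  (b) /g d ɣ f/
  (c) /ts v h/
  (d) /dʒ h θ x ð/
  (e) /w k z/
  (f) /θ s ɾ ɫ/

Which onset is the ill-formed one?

e

(a) 3-3-3-3 → obeys
(b) 1-1-3-3 → obeys
(c) 2-3-3 → obeys
(d) 2-3-3-3-3 → obeys
(e) 6-1-3 → violates
(f) 3-3-5-5 → obeys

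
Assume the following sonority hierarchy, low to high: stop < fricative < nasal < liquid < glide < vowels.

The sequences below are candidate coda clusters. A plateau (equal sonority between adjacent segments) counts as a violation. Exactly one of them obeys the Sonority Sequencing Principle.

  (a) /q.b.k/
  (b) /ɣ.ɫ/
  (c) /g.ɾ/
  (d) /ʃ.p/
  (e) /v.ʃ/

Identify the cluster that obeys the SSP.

d

(a) 1-1-1 → violates
(b) 2-4 → violates
(c) 1-4 → violates
(d) 2-1 → obeys
(e) 2-2 → violates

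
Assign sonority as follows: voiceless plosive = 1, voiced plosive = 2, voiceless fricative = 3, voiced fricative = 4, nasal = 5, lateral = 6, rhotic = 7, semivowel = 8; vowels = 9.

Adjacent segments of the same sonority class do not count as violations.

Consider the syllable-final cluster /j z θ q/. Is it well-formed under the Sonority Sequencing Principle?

yes

/j/: semivowel = 8.
/z/: voiced fricative = 4.
/θ/: voiceless fricative = 3.
/q/: voiceless plosive = 1.
The profile 8-4-3-1 strictly falls, so the syllable-final cluster satisfies the SSP.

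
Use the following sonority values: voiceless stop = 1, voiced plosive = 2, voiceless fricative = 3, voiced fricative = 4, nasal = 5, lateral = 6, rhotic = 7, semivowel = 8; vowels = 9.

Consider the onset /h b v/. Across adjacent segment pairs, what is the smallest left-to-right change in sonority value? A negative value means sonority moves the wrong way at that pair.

/h/: voiceless fricative = 3.
/b/: voiced plosive = 2.
/v/: voiced fricative = 4.
/h/→/b/: change -1.
/b/→/v/: change +2.
Minimum = -1.

-1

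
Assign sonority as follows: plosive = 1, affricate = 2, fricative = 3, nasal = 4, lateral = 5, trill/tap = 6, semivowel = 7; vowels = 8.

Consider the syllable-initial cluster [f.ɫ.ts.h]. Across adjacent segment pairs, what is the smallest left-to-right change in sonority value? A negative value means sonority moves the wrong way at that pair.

-3

/f/ — fricative, sonority 3.
/ɫ/ — lateral, sonority 5.
/ts/ — affricate, sonority 2.
/h/ — fricative, sonority 3.
/f/→/ɫ/: change +2.
/ɫ/→/ts/: change -3.
/ts/→/h/: change +1.
Minimum = -3.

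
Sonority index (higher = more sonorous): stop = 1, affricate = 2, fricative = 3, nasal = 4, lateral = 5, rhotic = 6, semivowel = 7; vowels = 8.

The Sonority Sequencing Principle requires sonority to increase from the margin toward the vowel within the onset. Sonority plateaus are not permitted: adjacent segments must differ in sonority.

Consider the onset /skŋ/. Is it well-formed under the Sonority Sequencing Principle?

/s/: fricative = 3.
/k/: stop = 1.
/ŋ/: nasal = 4.
The profile is 3-1-4. Between /s/ (3) and /k/ (1) sonority does not rise, so the cluster violates the SSP.

no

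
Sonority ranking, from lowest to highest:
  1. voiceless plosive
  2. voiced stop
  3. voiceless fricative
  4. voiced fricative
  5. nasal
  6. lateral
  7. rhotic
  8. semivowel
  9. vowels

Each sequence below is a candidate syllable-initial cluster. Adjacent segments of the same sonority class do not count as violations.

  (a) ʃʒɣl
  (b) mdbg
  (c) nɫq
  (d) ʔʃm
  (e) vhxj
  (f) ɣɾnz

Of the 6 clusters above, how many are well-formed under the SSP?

2

(a) 3-4-4-6 → obeys
(b) 5-2-2-2 → violates
(c) 5-6-1 → violates
(d) 1-3-5 → obeys
(e) 4-3-3-8 → violates
(f) 4-7-5-4 → violates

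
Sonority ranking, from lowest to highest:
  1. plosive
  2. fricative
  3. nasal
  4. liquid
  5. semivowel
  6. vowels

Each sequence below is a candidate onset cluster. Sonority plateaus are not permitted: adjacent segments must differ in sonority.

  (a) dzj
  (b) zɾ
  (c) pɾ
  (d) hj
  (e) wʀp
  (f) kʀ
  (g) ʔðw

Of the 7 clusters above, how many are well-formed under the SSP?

6

(a) 1-2-5 → obeys
(b) 2-4 → obeys
(c) 1-4 → obeys
(d) 2-5 → obeys
(e) 5-4-1 → violates
(f) 1-4 → obeys
(g) 1-2-5 → obeys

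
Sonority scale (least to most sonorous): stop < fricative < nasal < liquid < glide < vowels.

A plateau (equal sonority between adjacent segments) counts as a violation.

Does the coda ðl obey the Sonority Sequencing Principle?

no

/ð/: fricative = 2.
/l/: liquid = 4.
The profile is 2-4. Between /ð/ (2) and /l/ (4) sonority does not fall, so the cluster violates the SSP.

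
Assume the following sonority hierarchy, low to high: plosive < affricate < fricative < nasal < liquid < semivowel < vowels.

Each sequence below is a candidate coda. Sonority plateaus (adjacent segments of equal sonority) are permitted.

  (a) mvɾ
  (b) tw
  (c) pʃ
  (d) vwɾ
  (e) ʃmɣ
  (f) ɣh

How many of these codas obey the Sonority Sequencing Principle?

1

(a) sonority 4-3-5: ill-formed.
(b) sonority 1-6: ill-formed.
(c) sonority 1-3: ill-formed.
(d) sonority 3-6-5: ill-formed.
(e) sonority 3-4-3: ill-formed.
(f) sonority 3-3: well-formed.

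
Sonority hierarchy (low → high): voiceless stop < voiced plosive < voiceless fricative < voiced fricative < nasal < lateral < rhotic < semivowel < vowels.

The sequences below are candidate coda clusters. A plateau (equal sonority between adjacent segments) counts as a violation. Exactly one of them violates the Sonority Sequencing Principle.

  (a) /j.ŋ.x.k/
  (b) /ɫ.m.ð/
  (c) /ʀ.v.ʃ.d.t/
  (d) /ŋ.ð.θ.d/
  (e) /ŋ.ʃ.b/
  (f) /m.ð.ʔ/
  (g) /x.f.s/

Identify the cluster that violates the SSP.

(a) /j.ŋ.x.k/: profile 8-5-3-1 — obeys.
(b) /ɫ.m.ð/: profile 6-5-4 — obeys.
(c) /ʀ.v.ʃ.d.t/: profile 7-4-3-2-1 — obeys.
(d) /ŋ.ð.θ.d/: profile 5-4-3-2 — obeys.
(e) /ŋ.ʃ.b/: profile 5-3-2 — obeys.
(f) /m.ð.ʔ/: profile 5-4-1 — obeys.
(g) /x.f.s/: profile 3-3-3 — violates.

g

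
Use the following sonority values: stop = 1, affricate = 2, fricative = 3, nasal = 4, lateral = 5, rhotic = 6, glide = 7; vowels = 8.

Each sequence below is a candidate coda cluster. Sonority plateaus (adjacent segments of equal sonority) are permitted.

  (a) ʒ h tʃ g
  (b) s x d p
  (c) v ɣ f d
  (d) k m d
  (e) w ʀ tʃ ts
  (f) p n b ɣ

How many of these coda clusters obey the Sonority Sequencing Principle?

4

(a) sonority 3-3-2-1: well-formed.
(b) sonority 3-3-1-1: well-formed.
(c) sonority 3-3-3-1: well-formed.
(d) sonority 1-4-1: ill-formed.
(e) sonority 7-6-2-2: well-formed.
(f) sonority 1-4-1-3: ill-formed.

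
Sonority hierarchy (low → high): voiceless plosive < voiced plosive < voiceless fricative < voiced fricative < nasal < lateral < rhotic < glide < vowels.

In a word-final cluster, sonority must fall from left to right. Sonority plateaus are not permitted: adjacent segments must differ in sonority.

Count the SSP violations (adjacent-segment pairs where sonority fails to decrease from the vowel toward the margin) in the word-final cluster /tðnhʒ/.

/t/ — voiceless plosive, sonority 1.
/ð/ — voiced fricative, sonority 4.
/n/ — nasal, sonority 5.
/h/ — voiceless fricative, sonority 3.
/ʒ/ — voiced fricative, sonority 4.
/t/→/ð/: 1→4 (does not fall) — violation.
/ð/→/n/: 4→5 (does not fall) — violation.
/n/→/h/: 5→3 (falls) — ok.
/h/→/ʒ/: 3→4 (does not fall) — violation.

3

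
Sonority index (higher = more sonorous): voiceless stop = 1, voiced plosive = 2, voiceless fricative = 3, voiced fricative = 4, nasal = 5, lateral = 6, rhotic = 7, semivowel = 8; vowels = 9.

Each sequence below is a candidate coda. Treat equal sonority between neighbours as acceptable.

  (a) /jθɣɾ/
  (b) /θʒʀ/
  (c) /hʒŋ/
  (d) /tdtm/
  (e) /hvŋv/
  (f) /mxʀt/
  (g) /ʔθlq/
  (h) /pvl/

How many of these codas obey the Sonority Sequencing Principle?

0

(a) sonority 8-3-4-7: ill-formed.
(b) sonority 3-4-7: ill-formed.
(c) sonority 3-4-5: ill-formed.
(d) sonority 1-2-1-5: ill-formed.
(e) sonority 3-4-5-4: ill-formed.
(f) sonority 5-3-7-1: ill-formed.
(g) sonority 1-3-6-1: ill-formed.
(h) sonority 1-4-6: ill-formed.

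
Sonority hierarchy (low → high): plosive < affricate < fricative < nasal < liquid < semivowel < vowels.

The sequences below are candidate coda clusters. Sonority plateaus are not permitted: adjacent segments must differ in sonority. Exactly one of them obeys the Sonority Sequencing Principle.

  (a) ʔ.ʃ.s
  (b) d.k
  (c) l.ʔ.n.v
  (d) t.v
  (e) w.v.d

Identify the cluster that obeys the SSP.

(a) 1-3-3 → violates
(b) 1-1 → violates
(c) 5-1-4-3 → violates
(d) 1-3 → violates
(e) 6-3-1 → obeys

e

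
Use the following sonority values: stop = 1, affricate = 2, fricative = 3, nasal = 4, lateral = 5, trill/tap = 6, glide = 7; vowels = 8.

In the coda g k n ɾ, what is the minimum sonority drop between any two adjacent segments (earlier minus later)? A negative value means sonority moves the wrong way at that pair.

-3

/g/ is a stop (sonority 1).
/k/ is a stop (sonority 1).
/n/ is a nasal (sonority 4).
/ɾ/ is a trill/tap (sonority 6).
/g/→/k/: change +0.
/k/→/n/: change -3.
/n/→/ɾ/: change -2.
Minimum = -3.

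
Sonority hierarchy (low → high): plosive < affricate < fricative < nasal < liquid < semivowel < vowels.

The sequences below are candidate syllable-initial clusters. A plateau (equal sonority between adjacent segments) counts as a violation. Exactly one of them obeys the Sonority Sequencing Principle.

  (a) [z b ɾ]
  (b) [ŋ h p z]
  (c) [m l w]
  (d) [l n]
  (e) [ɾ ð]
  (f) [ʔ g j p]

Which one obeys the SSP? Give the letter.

c

(a) [z b ɾ]: profile 3-1-5 — violates.
(b) [ŋ h p z]: profile 4-3-1-3 — violates.
(c) [m l w]: profile 4-5-6 — obeys.
(d) [l n]: profile 5-4 — violates.
(e) [ɾ ð]: profile 5-3 — violates.
(f) [ʔ g j p]: profile 1-1-6-1 — violates.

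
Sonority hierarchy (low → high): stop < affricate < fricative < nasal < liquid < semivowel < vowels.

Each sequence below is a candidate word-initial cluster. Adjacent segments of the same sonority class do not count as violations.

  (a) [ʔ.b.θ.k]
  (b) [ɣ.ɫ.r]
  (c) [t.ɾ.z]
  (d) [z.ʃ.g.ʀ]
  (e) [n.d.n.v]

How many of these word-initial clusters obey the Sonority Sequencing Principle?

(a) [ʔ.b.θ.k]: profile 1-1-3-1 — violates.
(b) [ɣ.ɫ.r]: profile 3-5-5 — obeys.
(c) [t.ɾ.z]: profile 1-5-3 — violates.
(d) [z.ʃ.g.ʀ]: profile 3-3-1-5 — violates.
(e) [n.d.n.v]: profile 4-1-4-3 — violates.

1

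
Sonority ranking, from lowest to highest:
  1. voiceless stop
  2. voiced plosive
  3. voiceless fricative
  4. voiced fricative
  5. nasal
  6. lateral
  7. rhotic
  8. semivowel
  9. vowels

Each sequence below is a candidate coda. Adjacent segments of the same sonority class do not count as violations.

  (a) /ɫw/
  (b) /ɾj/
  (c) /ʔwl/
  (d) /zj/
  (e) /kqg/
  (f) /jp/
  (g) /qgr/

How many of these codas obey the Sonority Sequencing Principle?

(a) sonority 6-8: ill-formed.
(b) sonority 7-8: ill-formed.
(c) sonority 1-8-6: ill-formed.
(d) sonority 4-8: ill-formed.
(e) sonority 1-1-2: ill-formed.
(f) sonority 8-1: well-formed.
(g) sonority 1-2-7: ill-formed.

1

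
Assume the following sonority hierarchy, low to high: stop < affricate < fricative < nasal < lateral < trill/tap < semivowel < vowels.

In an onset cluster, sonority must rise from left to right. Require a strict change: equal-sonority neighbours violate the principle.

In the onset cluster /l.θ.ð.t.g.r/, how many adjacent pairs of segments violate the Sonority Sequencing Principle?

4

/l/: lateral = 5.
/θ/: fricative = 3.
/ð/: fricative = 3.
/t/: stop = 1.
/g/: stop = 1.
/r/: trill/tap = 6.
/l/→/θ/: 5→3 (does not rise) — violation.
/θ/→/ð/: 3→3 (plateau) — violation.
/ð/→/t/: 3→1 (does not rise) — violation.
/t/→/g/: 1→1 (plateau) — violation.
/g/→/r/: 1→6 (rises) — ok.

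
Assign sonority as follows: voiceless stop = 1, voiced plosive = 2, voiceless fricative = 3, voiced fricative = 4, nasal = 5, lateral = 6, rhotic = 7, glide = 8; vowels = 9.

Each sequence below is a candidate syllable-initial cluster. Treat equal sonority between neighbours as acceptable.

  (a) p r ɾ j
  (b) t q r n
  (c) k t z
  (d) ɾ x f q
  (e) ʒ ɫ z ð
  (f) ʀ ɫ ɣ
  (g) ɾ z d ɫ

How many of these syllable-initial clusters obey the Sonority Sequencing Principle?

2

(a) p r ɾ j: profile 1-7-7-8 — obeys.
(b) t q r n: profile 1-1-7-5 — violates.
(c) k t z: profile 1-1-4 — obeys.
(d) ɾ x f q: profile 7-3-3-1 — violates.
(e) ʒ ɫ z ð: profile 4-6-4-4 — violates.
(f) ʀ ɫ ɣ: profile 7-6-4 — violates.
(g) ɾ z d ɫ: profile 7-4-2-6 — violates.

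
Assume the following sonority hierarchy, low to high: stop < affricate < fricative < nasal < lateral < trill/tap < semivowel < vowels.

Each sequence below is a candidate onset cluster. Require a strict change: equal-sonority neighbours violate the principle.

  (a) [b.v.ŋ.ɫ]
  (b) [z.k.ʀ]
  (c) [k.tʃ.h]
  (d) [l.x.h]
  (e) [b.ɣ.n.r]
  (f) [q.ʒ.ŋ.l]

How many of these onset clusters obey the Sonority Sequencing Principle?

(a) sonority 1-3-4-5: well-formed.
(b) sonority 3-1-6: ill-formed.
(c) sonority 1-2-3: well-formed.
(d) sonority 5-3-3: ill-formed.
(e) sonority 1-3-4-6: well-formed.
(f) sonority 1-3-4-5: well-formed.

4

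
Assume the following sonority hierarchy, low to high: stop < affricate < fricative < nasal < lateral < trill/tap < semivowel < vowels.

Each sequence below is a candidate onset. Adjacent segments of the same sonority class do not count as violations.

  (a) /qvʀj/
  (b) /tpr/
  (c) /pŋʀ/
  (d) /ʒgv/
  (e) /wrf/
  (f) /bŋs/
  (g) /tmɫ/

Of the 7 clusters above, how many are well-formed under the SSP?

4

(a) sonority 1-3-6-7: well-formed.
(b) sonority 1-1-6: well-formed.
(c) sonority 1-4-6: well-formed.
(d) sonority 3-1-3: ill-formed.
(e) sonority 7-6-3: ill-formed.
(f) sonority 1-4-3: ill-formed.
(g) sonority 1-4-5: well-formed.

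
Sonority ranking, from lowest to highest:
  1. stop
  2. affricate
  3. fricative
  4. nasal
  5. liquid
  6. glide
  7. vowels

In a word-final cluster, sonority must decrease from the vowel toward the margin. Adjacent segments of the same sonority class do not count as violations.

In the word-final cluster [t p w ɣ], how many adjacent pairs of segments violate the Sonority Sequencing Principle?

/t/: stop = 1.
/p/: stop = 1.
/w/: glide = 6.
/ɣ/: fricative = 3.
/t/→/p/: 1→1 (plateau, allowed) — ok.
/p/→/w/: 1→6 (does not fall) — violation.
/w/→/ɣ/: 6→3 (falls) — ok.

1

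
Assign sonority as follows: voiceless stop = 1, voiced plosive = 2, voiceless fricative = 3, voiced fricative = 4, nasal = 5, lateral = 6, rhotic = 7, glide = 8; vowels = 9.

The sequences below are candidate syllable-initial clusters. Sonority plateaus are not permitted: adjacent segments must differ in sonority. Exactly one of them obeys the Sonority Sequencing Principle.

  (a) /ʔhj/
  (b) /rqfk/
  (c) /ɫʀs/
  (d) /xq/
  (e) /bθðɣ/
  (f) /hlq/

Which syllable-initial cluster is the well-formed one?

a

(a) /ʔhj/: profile 1-3-8 — obeys.
(b) /rqfk/: profile 7-1-3-1 — violates.
(c) /ɫʀs/: profile 6-7-3 — violates.
(d) /xq/: profile 3-1 — violates.
(e) /bθðɣ/: profile 2-3-4-4 — violates.
(f) /hlq/: profile 3-6-1 — violates.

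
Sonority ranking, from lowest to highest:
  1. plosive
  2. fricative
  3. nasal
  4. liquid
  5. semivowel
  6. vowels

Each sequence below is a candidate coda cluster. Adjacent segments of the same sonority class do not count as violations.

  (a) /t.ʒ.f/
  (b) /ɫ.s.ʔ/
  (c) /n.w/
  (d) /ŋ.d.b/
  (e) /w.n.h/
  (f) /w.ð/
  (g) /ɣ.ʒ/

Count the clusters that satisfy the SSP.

(a) sonority 1-2-2: ill-formed.
(b) sonority 4-2-1: well-formed.
(c) sonority 3-5: ill-formed.
(d) sonority 3-1-1: well-formed.
(e) sonority 5-3-2: well-formed.
(f) sonority 5-2: well-formed.
(g) sonority 2-2: well-formed.

5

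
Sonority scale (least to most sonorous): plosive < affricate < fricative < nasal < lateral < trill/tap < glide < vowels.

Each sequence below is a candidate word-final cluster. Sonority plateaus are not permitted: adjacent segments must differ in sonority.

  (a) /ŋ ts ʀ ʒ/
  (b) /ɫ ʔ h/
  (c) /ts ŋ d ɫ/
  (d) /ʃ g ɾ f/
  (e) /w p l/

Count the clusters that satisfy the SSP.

0

(a) sonority 4-2-6-3: ill-formed.
(b) sonority 5-1-3: ill-formed.
(c) sonority 2-4-1-5: ill-formed.
(d) sonority 3-1-6-3: ill-formed.
(e) sonority 7-1-5: ill-formed.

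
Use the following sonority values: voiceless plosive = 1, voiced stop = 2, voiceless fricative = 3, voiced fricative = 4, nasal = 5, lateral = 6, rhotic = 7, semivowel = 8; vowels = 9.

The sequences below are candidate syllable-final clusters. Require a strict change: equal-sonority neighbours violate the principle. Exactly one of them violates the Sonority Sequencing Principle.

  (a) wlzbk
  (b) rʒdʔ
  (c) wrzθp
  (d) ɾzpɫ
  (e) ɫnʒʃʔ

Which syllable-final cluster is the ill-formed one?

(a) 8-6-4-2-1 → obeys
(b) 7-4-2-1 → obeys
(c) 8-7-4-3-1 → obeys
(d) 7-4-1-6 → violates
(e) 6-5-4-3-1 → obeys

d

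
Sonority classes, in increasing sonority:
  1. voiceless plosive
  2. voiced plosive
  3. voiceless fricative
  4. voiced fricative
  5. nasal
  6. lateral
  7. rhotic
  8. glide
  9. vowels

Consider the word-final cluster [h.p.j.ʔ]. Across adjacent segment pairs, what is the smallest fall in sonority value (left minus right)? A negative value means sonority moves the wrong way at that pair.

-7

/h/: voiceless fricative = 3.
/p/: voiceless plosive = 1.
/j/: glide = 8.
/ʔ/: voiceless plosive = 1.
/h/→/p/: change +2.
/p/→/j/: change -7.
/j/→/ʔ/: change +7.
Minimum = -7.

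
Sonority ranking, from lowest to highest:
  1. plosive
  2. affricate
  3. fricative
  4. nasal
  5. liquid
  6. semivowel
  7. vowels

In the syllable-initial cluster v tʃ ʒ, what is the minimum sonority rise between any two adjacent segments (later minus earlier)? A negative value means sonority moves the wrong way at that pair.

-1

/v/: fricative = 3.
/tʃ/: affricate = 2.
/ʒ/: fricative = 3.
/v/→/tʃ/: change -1.
/tʃ/→/ʒ/: change +1.
Minimum = -1.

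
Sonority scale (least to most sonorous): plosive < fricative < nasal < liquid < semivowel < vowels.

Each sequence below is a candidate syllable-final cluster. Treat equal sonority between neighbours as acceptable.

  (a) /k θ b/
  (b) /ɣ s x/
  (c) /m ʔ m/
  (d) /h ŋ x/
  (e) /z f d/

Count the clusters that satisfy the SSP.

2

(a) /k θ b/: profile 1-2-1 — violates.
(b) /ɣ s x/: profile 2-2-2 — obeys.
(c) /m ʔ m/: profile 3-1-3 — violates.
(d) /h ŋ x/: profile 2-3-2 — violates.
(e) /z f d/: profile 2-2-1 — obeys.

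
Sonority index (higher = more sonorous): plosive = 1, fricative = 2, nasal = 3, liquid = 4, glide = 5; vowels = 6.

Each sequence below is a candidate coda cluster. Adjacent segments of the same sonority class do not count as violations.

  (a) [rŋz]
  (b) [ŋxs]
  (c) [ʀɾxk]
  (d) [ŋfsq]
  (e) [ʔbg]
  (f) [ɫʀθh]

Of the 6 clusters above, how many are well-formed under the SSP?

6

(a) [rŋz]: profile 4-3-2 — obeys.
(b) [ŋxs]: profile 3-2-2 — obeys.
(c) [ʀɾxk]: profile 4-4-2-1 — obeys.
(d) [ŋfsq]: profile 3-2-2-1 — obeys.
(e) [ʔbg]: profile 1-1-1 — obeys.
(f) [ɫʀθh]: profile 4-4-2-2 — obeys.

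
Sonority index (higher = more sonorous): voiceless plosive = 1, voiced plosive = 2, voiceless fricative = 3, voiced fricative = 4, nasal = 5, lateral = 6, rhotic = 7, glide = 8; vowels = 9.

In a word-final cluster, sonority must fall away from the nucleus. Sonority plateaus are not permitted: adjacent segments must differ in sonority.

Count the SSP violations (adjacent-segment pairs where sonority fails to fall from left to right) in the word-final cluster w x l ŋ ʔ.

/w/ — glide, sonority 8.
/x/ — voiceless fricative, sonority 3.
/l/ — lateral, sonority 6.
/ŋ/ — nasal, sonority 5.
/ʔ/ — voiceless plosive, sonority 1.
/w/→/x/: 8→3 (falls) — ok.
/x/→/l/: 3→6 (does not fall) — violation.
/l/→/ŋ/: 6→5 (falls) — ok.
/ŋ/→/ʔ/: 5→1 (falls) — ok.

1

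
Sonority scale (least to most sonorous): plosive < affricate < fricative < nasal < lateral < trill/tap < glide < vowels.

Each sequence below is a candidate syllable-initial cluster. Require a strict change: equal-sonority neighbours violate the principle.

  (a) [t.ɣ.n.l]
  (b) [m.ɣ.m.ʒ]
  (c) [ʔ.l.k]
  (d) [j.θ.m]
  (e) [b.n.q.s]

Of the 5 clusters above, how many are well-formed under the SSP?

(a) [t.ɣ.n.l]: profile 1-3-4-5 — obeys.
(b) [m.ɣ.m.ʒ]: profile 4-3-4-3 — violates.
(c) [ʔ.l.k]: profile 1-5-1 — violates.
(d) [j.θ.m]: profile 7-3-4 — violates.
(e) [b.n.q.s]: profile 1-4-1-3 — violates.

1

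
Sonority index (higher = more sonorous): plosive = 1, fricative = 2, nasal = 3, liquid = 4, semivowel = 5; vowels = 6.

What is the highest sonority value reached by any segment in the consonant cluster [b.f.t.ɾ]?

/b/ is a plosive (sonority 1).
/f/ is a fricative (sonority 2).
/t/ is a plosive (sonority 1).
/ɾ/ is a liquid (sonority 4).
The maximum is 4.

4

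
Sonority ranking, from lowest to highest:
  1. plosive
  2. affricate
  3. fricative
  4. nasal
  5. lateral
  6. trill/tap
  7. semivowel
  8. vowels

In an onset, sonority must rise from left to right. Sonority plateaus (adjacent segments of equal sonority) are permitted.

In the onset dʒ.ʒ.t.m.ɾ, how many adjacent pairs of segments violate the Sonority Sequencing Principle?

/dʒ/: affricate = 2.
/ʒ/: fricative = 3.
/t/: plosive = 1.
/m/: nasal = 4.
/ɾ/: trill/tap = 6.
/dʒ/→/ʒ/: 2→3 (rises) — ok.
/ʒ/→/t/: 3→1 (does not rise) — violation.
/t/→/m/: 1→4 (rises) — ok.
/m/→/ɾ/: 4→6 (rises) — ok.

1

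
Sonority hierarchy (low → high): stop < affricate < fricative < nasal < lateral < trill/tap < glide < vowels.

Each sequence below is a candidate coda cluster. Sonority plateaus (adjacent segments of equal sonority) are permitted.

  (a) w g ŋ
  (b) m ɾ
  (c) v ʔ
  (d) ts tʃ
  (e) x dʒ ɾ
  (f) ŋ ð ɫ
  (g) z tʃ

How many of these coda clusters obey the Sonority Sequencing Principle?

3

(a) sonority 7-1-4: ill-formed.
(b) sonority 4-6: ill-formed.
(c) sonority 3-1: well-formed.
(d) sonority 2-2: well-formed.
(e) sonority 3-2-6: ill-formed.
(f) sonority 4-3-5: ill-formed.
(g) sonority 3-2: well-formed.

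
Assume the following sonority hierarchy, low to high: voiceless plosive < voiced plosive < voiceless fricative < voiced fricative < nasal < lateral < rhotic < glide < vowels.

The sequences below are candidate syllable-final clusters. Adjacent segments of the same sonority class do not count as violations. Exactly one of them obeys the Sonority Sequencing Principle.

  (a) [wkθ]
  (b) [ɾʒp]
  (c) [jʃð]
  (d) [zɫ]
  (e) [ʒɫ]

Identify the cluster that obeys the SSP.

b

(a) 8-1-3 → violates
(b) 7-4-1 → obeys
(c) 8-3-4 → violates
(d) 4-6 → violates
(e) 4-6 → violates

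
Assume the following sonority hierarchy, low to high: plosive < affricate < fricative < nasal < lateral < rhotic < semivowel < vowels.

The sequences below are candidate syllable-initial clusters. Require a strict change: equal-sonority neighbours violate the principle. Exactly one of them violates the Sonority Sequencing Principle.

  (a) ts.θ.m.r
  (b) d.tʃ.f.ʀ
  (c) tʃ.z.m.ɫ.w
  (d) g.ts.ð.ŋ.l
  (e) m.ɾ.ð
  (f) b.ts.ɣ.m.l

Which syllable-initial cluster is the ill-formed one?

e

(a) sonority 2-3-4-6: well-formed.
(b) sonority 1-2-3-6: well-formed.
(c) sonority 2-3-4-5-7: well-formed.
(d) sonority 1-2-3-4-5: well-formed.
(e) sonority 4-6-3: ill-formed.
(f) sonority 1-2-3-4-5: well-formed.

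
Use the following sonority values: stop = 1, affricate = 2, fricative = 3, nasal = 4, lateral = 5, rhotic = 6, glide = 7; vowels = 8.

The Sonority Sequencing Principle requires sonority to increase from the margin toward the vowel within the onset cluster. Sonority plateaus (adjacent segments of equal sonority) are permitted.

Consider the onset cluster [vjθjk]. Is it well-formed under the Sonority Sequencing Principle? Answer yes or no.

/v/ — fricative, sonority 3.
/j/ — glide, sonority 7.
/θ/ — fricative, sonority 3.
/j/ — glide, sonority 7.
/k/ — stop, sonority 1.
The profile is 3-7-3-7-1. Between /j/ (7) and /θ/ (3) sonority does not rise, so the cluster violates the SSP.

no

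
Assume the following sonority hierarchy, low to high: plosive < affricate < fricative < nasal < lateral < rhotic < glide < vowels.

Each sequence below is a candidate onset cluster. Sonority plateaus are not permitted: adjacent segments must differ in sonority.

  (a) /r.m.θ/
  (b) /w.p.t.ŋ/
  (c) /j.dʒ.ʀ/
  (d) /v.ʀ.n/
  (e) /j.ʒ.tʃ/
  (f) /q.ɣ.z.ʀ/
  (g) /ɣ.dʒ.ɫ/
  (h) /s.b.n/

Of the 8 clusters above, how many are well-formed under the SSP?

0

(a) /r.m.θ/: profile 6-4-3 — violates.
(b) /w.p.t.ŋ/: profile 7-1-1-4 — violates.
(c) /j.dʒ.ʀ/: profile 7-2-6 — violates.
(d) /v.ʀ.n/: profile 3-6-4 — violates.
(e) /j.ʒ.tʃ/: profile 7-3-2 — violates.
(f) /q.ɣ.z.ʀ/: profile 1-3-3-6 — violates.
(g) /ɣ.dʒ.ɫ/: profile 3-2-5 — violates.
(h) /s.b.n/: profile 3-1-4 — violates.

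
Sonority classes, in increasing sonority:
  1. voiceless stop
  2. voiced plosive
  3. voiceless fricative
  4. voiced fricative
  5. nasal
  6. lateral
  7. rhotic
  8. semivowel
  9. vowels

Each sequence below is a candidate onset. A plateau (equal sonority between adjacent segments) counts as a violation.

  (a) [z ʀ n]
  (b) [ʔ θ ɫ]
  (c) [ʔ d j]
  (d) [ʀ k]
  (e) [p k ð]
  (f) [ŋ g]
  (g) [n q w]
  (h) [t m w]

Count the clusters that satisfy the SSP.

(a) 4-7-5 → violates
(b) 1-3-6 → obeys
(c) 1-2-8 → obeys
(d) 7-1 → violates
(e) 1-1-4 → violates
(f) 5-2 → violates
(g) 5-1-8 → violates
(h) 1-5-8 → obeys

3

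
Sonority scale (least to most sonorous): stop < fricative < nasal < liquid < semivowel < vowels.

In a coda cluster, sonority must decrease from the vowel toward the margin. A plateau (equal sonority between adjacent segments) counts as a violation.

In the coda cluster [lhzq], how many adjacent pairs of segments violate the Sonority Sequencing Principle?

/l/ — liquid, sonority 4.
/h/ — fricative, sonority 2.
/z/ — fricative, sonority 2.
/q/ — stop, sonority 1.
/l/→/h/: 4→2 (falls) — ok.
/h/→/z/: 2→2 (plateau) — violation.
/z/→/q/: 2→1 (falls) — ok.

1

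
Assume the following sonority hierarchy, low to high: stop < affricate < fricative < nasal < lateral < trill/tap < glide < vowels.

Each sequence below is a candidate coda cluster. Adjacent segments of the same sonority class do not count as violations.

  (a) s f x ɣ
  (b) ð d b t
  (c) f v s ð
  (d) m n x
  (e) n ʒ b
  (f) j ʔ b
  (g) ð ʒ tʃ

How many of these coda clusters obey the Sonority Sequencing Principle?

7

(a) s f x ɣ: profile 3-3-3-3 — obeys.
(b) ð d b t: profile 3-1-1-1 — obeys.
(c) f v s ð: profile 3-3-3-3 — obeys.
(d) m n x: profile 4-4-3 — obeys.
(e) n ʒ b: profile 4-3-1 — obeys.
(f) j ʔ b: profile 7-1-1 — obeys.
(g) ð ʒ tʃ: profile 3-3-2 — obeys.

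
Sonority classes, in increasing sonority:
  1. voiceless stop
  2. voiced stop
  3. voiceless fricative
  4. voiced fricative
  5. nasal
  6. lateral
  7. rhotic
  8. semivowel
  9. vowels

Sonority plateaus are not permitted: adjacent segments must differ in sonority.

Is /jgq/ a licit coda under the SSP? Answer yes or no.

/j/: semivowel = 8.
/g/: voiced stop = 2.
/q/: voiceless stop = 1.
The profile 8-2-1 strictly falls, so the coda satisfies the SSP.

yes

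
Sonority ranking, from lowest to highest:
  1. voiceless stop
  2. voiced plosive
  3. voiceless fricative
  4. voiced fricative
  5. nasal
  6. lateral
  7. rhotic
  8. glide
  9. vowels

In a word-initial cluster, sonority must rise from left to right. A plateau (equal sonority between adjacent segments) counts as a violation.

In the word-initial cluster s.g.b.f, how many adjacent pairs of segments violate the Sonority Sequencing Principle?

2

/s/ is a voiceless fricative (sonority 3).
/g/ is a voiced plosive (sonority 2).
/b/ is a voiced plosive (sonority 2).
/f/ is a voiceless fricative (sonority 3).
/s/→/g/: 3→2 (does not rise) — violation.
/g/→/b/: 2→2 (plateau) — violation.
/b/→/f/: 2→3 (rises) — ok.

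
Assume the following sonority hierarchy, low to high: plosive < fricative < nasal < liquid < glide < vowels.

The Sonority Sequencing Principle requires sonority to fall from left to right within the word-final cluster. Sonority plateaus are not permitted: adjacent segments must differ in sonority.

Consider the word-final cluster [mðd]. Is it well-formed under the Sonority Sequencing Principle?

yes

/m/: nasal = 3.
/ð/: fricative = 2.
/d/: plosive = 1.
The profile 3-2-1 strictly falls, so the word-final cluster satisfies the SSP.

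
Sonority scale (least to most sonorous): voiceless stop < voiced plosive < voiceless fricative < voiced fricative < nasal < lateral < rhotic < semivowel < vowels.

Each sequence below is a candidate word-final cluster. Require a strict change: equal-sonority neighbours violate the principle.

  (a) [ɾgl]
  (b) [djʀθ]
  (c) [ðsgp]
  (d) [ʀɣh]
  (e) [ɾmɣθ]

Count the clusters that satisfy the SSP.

(a) 7-2-6 → violates
(b) 2-8-7-3 → violates
(c) 4-3-2-1 → obeys
(d) 7-4-3 → obeys
(e) 7-5-4-3 → obeys

3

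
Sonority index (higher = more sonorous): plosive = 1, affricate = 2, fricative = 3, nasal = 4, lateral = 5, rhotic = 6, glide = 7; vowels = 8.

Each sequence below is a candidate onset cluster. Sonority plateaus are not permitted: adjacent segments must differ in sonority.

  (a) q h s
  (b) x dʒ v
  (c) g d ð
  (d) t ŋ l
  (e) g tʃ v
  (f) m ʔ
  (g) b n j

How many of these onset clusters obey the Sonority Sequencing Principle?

(a) sonority 1-3-3: ill-formed.
(b) sonority 3-2-3: ill-formed.
(c) sonority 1-1-3: ill-formed.
(d) sonority 1-4-5: well-formed.
(e) sonority 1-2-3: well-formed.
(f) sonority 4-1: ill-formed.
(g) sonority 1-4-7: well-formed.

3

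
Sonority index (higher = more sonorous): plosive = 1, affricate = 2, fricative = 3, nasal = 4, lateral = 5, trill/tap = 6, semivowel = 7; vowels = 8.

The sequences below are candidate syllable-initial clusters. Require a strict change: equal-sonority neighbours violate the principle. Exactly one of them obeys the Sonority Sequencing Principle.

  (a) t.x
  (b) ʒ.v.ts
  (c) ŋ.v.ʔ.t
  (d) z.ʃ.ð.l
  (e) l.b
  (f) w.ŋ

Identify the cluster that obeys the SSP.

(a) 1-3 → obeys
(b) 3-3-2 → violates
(c) 4-3-1-1 → violates
(d) 3-3-3-5 → violates
(e) 5-1 → violates
(f) 7-4 → violates

a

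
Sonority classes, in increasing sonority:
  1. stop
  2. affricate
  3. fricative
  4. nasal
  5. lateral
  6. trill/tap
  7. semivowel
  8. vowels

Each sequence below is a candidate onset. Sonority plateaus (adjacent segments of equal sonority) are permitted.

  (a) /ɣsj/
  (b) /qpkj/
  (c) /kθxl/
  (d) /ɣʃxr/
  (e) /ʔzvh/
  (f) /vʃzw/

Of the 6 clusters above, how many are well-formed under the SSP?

(a) sonority 3-3-7: well-formed.
(b) sonority 1-1-1-7: well-formed.
(c) sonority 1-3-3-5: well-formed.
(d) sonority 3-3-3-6: well-formed.
(e) sonority 1-3-3-3: well-formed.
(f) sonority 3-3-3-7: well-formed.

6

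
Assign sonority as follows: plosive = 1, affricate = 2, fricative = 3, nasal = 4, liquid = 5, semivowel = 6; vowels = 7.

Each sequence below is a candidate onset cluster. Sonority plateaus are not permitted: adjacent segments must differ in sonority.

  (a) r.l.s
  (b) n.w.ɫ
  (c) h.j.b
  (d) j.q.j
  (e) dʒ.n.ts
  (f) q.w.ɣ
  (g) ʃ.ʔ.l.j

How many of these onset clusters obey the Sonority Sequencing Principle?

(a) sonority 5-5-3: ill-formed.
(b) sonority 4-6-5: ill-formed.
(c) sonority 3-6-1: ill-formed.
(d) sonority 6-1-6: ill-formed.
(e) sonority 2-4-2: ill-formed.
(f) sonority 1-6-3: ill-formed.
(g) sonority 3-1-5-6: ill-formed.

0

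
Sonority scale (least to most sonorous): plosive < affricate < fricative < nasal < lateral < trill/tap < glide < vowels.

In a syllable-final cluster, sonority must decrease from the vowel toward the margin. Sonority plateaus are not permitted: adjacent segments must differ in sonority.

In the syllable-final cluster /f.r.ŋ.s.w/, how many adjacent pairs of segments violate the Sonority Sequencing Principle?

/f/ — fricative, sonority 3.
/r/ — trill/tap, sonority 6.
/ŋ/ — nasal, sonority 4.
/s/ — fricative, sonority 3.
/w/ — glide, sonority 7.
/f/→/r/: 3→6 (does not fall) — violation.
/r/→/ŋ/: 6→4 (falls) — ok.
/ŋ/→/s/: 4→3 (falls) — ok.
/s/→/w/: 3→7 (does not fall) — violation.

2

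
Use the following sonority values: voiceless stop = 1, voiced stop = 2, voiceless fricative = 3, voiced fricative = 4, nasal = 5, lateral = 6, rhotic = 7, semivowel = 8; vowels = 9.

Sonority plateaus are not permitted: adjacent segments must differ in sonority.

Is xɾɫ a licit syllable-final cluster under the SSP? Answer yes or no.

no

/x/ is a voiceless fricative (sonority 3).
/ɾ/ is a rhotic (sonority 7).
/ɫ/ is a lateral (sonority 6).
The profile is 3-7-6. Between /x/ (3) and /ɾ/ (7) sonority does not fall, so the cluster violates the SSP.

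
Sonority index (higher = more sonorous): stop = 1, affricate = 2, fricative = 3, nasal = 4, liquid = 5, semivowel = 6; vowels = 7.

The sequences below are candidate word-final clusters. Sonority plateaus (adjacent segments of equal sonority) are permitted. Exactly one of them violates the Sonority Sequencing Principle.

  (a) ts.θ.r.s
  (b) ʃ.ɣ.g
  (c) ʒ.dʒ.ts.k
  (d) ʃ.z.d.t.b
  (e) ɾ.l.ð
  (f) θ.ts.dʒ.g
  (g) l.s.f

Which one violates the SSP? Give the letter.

a

(a) 2-3-5-3 → violates
(b) 3-3-1 → obeys
(c) 3-2-2-1 → obeys
(d) 3-3-1-1-1 → obeys
(e) 5-5-3 → obeys
(f) 3-2-2-1 → obeys
(g) 5-3-3 → obeys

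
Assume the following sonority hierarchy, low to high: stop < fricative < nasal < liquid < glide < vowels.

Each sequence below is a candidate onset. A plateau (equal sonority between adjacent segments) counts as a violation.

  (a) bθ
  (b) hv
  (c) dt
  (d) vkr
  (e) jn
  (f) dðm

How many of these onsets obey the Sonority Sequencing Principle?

(a) bθ: profile 1-2 — obeys.
(b) hv: profile 2-2 — violates.
(c) dt: profile 1-1 — violates.
(d) vkr: profile 2-1-4 — violates.
(e) jn: profile 5-3 — violates.
(f) dðm: profile 1-2-3 — obeys.

2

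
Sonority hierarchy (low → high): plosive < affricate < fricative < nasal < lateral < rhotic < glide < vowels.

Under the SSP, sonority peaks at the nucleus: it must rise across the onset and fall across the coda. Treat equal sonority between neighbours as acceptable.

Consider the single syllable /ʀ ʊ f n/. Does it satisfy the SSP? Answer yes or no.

no

Onset: /ʀ/ is a rhotic (sonority 6); then the nucleus /ʊ/ (sonority 8).
Onset profile 6-8 — rises to the nucleus.
Coda: /f/ is a fricative (sonority 3), /n/ is a nasal (sonority 4).
Coda profile 8-3-4 — does not fall throughout.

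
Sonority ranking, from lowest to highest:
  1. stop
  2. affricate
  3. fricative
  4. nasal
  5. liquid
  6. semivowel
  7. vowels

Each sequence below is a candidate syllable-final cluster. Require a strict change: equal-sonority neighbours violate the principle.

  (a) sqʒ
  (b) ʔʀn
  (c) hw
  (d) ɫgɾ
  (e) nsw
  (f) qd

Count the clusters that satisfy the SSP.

(a) sqʒ: profile 3-1-3 — violates.
(b) ʔʀn: profile 1-5-4 — violates.
(c) hw: profile 3-6 — violates.
(d) ɫgɾ: profile 5-1-5 — violates.
(e) nsw: profile 4-3-6 — violates.
(f) qd: profile 1-1 — violates.

0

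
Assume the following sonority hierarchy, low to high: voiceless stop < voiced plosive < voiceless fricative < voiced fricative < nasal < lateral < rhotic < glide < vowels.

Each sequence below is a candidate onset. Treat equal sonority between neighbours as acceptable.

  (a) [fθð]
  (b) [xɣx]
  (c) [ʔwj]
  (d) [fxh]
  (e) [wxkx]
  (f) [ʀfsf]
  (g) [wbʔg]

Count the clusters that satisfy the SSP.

(a) 3-3-4 → obeys
(b) 3-4-3 → violates
(c) 1-8-8 → obeys
(d) 3-3-3 → obeys
(e) 8-3-1-3 → violates
(f) 7-3-3-3 → violates
(g) 8-2-1-2 → violates

3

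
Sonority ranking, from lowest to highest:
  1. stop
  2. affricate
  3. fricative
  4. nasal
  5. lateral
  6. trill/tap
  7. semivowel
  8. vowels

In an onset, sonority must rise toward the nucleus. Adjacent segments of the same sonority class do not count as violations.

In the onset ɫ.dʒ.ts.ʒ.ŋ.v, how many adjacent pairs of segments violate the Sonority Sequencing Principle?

2

/ɫ/: lateral = 5.
/dʒ/: affricate = 2.
/ts/: affricate = 2.
/ʒ/: fricative = 3.
/ŋ/: nasal = 4.
/v/: fricative = 3.
/ɫ/→/dʒ/: 5→2 (does not rise) — violation.
/dʒ/→/ts/: 2→2 (plateau, allowed) — ok.
/ts/→/ʒ/: 2→3 (rises) — ok.
/ʒ/→/ŋ/: 3→4 (rises) — ok.
/ŋ/→/v/: 4→3 (does not rise) — violation.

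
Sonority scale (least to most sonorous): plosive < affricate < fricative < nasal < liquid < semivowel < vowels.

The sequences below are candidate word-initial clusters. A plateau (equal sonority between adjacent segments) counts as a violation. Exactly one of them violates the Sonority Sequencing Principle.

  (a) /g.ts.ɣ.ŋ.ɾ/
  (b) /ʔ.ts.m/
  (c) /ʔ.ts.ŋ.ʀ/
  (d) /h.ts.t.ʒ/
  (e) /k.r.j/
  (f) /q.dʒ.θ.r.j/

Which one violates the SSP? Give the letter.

(a) 1-2-3-4-5 → obeys
(b) 1-2-4 → obeys
(c) 1-2-4-5 → obeys
(d) 3-2-1-3 → violates
(e) 1-5-6 → obeys
(f) 1-2-3-5-6 → obeys

d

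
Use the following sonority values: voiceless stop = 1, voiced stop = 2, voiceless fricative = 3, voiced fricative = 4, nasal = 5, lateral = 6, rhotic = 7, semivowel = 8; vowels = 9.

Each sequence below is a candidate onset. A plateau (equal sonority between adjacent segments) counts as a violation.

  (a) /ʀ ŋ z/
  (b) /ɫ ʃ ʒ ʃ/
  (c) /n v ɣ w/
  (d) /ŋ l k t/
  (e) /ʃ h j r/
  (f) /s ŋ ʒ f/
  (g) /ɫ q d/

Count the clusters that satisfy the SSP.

0

(a) /ʀ ŋ z/: profile 7-5-4 — violates.
(b) /ɫ ʃ ʒ ʃ/: profile 6-3-4-3 — violates.
(c) /n v ɣ w/: profile 5-4-4-8 — violates.
(d) /ŋ l k t/: profile 5-6-1-1 — violates.
(e) /ʃ h j r/: profile 3-3-8-7 — violates.
(f) /s ŋ ʒ f/: profile 3-5-4-3 — violates.
(g) /ɫ q d/: profile 6-1-2 — violates.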